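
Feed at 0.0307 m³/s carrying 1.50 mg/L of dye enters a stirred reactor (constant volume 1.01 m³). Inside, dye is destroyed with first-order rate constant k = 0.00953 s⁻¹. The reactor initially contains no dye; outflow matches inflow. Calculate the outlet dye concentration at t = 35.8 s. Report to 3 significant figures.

Accumulation = in − out − consumed: V dC/dt = Q C_in − Q C − k V C.
This is linear with rate a = Q/V + k = 0.039926 s⁻¹.
C_ss = Q C_in/(Q + kV) = 1.1420 mg/L; C(t) = C_ss + (C₀ − C_ss) e^(−a t).
C(35.8) = 1.1420 + (-1.1420)·e^(−0.039926·35.8) = 1.1420 + (-1.1420)·0.23946 = 0.86850 mg/L.

0.869 mg/L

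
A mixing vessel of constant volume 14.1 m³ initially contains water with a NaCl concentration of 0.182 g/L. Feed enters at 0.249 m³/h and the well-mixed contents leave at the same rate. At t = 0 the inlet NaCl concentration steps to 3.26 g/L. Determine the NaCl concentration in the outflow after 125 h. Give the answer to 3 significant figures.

Species balance on the tank: V dC/dt = Q(C_in − C).
So dC/dt = (C_in − C)/τ with τ = V/Q = 14.1/0.249 = 56.627 h.
Solution: C(t) = C_in + (C₀ − C_in) e^(−t/τ).
C(125) = 3.26 + (0.182 − 3.26)·e^(−125/56.627) = 3.26 + (-3.0780)·0.10998 = 2.9215 g/L.

2.92 g/L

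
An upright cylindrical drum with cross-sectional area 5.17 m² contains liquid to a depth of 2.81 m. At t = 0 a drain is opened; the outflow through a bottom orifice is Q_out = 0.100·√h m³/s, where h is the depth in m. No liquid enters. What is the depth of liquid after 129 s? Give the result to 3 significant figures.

A dh/dt = −Q_out = −0.100 √h.
This is separable: 2 d(√h)/dt = −0.100/A, so √h = √h₀ − (0.100/(2A)) t.
√h = √2.81 − 0.100·129/(2·5.17) = 1.6763 − 1.2476 = 0.42872.
h = 0.42872² = 0.18380 m.

0.184 m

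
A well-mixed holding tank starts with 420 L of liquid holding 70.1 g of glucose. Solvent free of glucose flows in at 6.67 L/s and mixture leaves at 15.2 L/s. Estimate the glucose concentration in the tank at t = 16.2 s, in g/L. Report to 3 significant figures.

Let m(t) be the amount of glucose. Volume: V(t) = V₀ + (Q_in − Q_out) t = 420 − 8.5300 t; V(16.2) = 281.81 L.
No glucose enters, so dm/dt = −Q_out · (m/V).
Separate: dm/m = −Q_out dt/V(t) ⇒ ln(m/m₀) = −(Q_out/(Q_in−Q_out)) ln(V/V₀).
m = m₀ (V₀/V)^(Q_out/(Q_in−Q_out)) = 70.1 × (420/281.81)^(-1.7819) = 34.429 g.
C = m/V = 34.429/281.81 = 0.12217 g/L.

0.122 g/L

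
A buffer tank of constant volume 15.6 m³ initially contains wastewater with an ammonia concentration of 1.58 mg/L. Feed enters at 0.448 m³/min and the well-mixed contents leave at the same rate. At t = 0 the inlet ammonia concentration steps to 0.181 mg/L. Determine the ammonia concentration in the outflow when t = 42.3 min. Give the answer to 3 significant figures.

0.596 mg/L

Accumulation = in − out for the solute gives V dC/dt = Q(C_in − C).
So dC/dt = (C_in − C)/τ with τ = V/Q = 15.6/0.448 = 34.821 min.
This is linear first-order; C(t) = C_in + (C₀ − C_in) e^(−t/τ).
C(42.3) = 0.181 + (1.58 − 0.181)·e^(−42.3/34.821) = 0.181 + (1.3990)·0.29678 = 0.59619 mg/L.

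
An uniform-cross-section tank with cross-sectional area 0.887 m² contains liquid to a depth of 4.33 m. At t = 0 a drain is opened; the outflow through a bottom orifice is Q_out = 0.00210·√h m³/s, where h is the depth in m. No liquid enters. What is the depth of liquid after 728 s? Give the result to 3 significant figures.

1.49 m

A dh/dt = −Q_out = −0.00210 √h.
Separate and integrate: 2(√h − √h₀) = −(0.00210/A) t.
√h = √4.33 − 0.00210·728/(2·0.887) = 2.0809 − 0.86178 = 1.2191.
h = 1.2191² = 1.4862 m.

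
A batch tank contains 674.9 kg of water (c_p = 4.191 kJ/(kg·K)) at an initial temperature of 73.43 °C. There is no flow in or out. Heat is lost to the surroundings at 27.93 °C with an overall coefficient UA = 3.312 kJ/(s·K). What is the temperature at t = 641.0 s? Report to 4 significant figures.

Heat balance on the well-mixed liquid: M c_p dT/dt = −UA(T − T_amb).
dT/dt = (T_ss − T)/τ with T_ss = T_amb = 27.9300 °C, τ = M c_p/UA = 674.9·4.191/3.312 = 854.017 s.
This is linear first-order; T(t) = T_ss + (T₀ − T_ss) e^(−t/τ).
T(641.0) = 27.9300 + (45.5000)·0.472097 = 49.4104 °C.

49.41 °C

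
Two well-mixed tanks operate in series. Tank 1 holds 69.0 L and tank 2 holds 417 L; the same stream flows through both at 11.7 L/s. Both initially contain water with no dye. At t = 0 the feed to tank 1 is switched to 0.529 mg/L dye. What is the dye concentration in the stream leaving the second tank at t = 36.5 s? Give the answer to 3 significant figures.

0.302 mg/L

Time constants: τᵢ = Vᵢ/Q for each well-mixed tank.
τ₁ = 69.0/11.7 = 5.8974 s; τ₂ = 417/11.7 = 35.641 s.
Tank 1: C₁ = C_in(1 − e^(−t/τ₁)). Tank 2 (τ₁ ≠ τ₂): C₂ = C_in[1 − (τ₁ e^(−t/τ₁) − τ₂ e^(−t/τ₂))/(τ₁ − τ₂)].
At t = 36.5: e^(−t/τ₁) = 0.0020516, e^(−t/τ₂) = 0.35912.
C₂ = 0.529·[1 − (5.8974·0.0020516 − 35.641·0.35912)/(-29.744)] = 0.529·0.57008 = 0.30157 mg/L.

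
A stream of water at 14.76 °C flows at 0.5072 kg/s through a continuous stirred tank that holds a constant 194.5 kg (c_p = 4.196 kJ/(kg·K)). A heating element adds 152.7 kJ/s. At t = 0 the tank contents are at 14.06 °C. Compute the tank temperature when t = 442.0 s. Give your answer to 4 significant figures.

63.63 °C

M c_p dT/dt = ṁ c_p (T_in − T) + Q̇.
Rearrange: dT/dt = (T_ss − T)/τ with τ = M/ṁ = 383.478 s and T_ss = T_in + Q̇/(ṁ c_p) = 86.5104 °C.
Integrating: T(t) = T_ss + (T₀ − T_ss) e^(−t/τ).
T(442.0) = 86.5104 + (-72.4504)·e^(−442.0/383.478) = 86.5104 + (-72.4504)·0.315812 = 63.6297 °C.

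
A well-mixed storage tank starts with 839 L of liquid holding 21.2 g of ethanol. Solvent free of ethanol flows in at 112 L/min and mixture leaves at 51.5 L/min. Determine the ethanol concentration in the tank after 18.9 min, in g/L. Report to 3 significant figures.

0.00514 g/L

Let m(t) be the amount of ethanol. Volume: V(t) = V₀ + (Q_in − Q_out) t = 839 + 60.500 t; V(18.9) = 1982.4 L.
No ethanol enters, so dm/dt = −Q_out · (m/V).
Separate: dm/m = −Q_out dt/V(t) ⇒ ln(m/m₀) = −(Q_out/(Q_in−Q_out)) ln(V/V₀).
m = m₀ (V₀/V)^(Q_out/(Q_in−Q_out)) = 21.2 × (839/1982.4)^(0.85124) = 10.196 g.
C = m/V = 10.196/1982.4 = 0.0051434 g/L.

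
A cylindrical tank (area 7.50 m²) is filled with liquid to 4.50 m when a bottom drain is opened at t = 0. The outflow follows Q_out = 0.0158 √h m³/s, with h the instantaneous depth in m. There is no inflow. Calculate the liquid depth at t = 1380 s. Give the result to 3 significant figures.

Volume balance on the tank: A dh/dt = −0.0158 √h.
∫ h^(−1/2) dh = −(0.0158/A) ∫ dt, giving 2√h = 2√h₀ − (0.0158/A) t.
√h = √4.50 − 0.0158·1380/(2·7.50) = 2.1213 − 1.4536 = 0.66772.
h = 0.66772² = 0.44585 m.

0.446 m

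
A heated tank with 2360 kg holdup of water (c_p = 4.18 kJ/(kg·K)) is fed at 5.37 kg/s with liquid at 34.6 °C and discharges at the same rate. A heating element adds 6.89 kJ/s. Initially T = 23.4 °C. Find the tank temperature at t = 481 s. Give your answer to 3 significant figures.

Heat balance on the well-mixed liquid: M c_p dT/dt = ṁ c_p (T_in − T) + 6.89.
Rearrange: dT/dt = (T_ss − T)/τ with τ = M/ṁ = 439.48 s and T_ss = T_in + Q̇/(ṁ c_p) = 34.907 °C.
Solution: T(t) = T_ss + (T₀ − T_ss) e^(−t/τ).
T(481) = 34.907 + (-11.507)·e^(−481/439.48) = 34.907 + (-11.507)·0.33471 = 31.055 °C.

31.1 °C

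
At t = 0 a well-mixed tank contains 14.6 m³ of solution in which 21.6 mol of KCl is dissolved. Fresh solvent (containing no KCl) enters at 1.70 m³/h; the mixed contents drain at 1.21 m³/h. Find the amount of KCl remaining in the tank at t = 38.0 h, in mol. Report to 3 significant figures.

2.84 mol

Let m(t) be the amount of KCl. Volume: V(t) = V₀ + (Q_in − Q_out) t = 14.6 + 0.49000 t; V(38.0) = 33.220 m³.
Species balance (pure solvent in): dm/dt = −Q_out · m/V(t).
Separate: dm/m = −Q_out dt/V(t) ⇒ ln(m/m₀) = −(Q_out/(Q_in−Q_out)) ln(V/V₀).
m = m₀ (V₀/V)^(Q_out/(Q_in−Q_out)) = 21.6 × (14.6/33.220)^(2.4694) = 2.8364 mol.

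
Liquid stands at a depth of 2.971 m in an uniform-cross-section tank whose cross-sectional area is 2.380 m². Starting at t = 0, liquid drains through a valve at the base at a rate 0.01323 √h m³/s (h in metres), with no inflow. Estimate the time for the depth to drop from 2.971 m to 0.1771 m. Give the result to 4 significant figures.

A dh/dt = −Q_out = −0.01323 √h.
Separate and integrate: 2(√h − √h₀) = −(0.01323/A) t.
t = 2A(√h₀ − √h)/0.01323 = 2·2.380·(√2.971 − √0.1771)/0.01323
  = 4.76000 × (1.72366 − 0.420833) / 0.01323 = 468.742 s.

468.7 s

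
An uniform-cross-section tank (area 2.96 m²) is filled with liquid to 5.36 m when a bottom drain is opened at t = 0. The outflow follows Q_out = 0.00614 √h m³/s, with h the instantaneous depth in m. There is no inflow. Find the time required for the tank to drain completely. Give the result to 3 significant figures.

A dh/dt = −Q_out = −0.00614 √h.
∫ h^(−1/2) dh = −(0.00614/A) ∫ dt, giving 2√h = 2√h₀ − (0.00614/A) t.
Set h = 0: 2√h₀ = (0.00614/A) t_empty ⇒ t_empty = 2A√h₀/0.00614.
t_empty = 2·2.96·√5.36/0.00614 = 5.9200·2.3152/0.00614 = 2232.2 s.

2230 s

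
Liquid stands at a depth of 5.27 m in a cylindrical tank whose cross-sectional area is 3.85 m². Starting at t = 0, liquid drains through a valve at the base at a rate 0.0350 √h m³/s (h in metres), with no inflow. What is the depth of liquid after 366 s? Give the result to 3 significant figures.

Accumulation of liquid (constant cross-section A): A dh/dt = −0.0350 √h.
Separate and integrate: 2(√h − √h₀) = −(0.0350/A) t.
√h = √5.27 − 0.0350·366/(2·3.85) = 2.2956 − 1.6636 = 0.63201.
h = 0.63201² = 0.39944 m.

0.399 m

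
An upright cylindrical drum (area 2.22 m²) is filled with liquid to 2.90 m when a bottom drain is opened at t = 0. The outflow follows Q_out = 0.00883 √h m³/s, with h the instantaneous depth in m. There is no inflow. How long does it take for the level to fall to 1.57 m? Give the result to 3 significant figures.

Mass balance (ρ constant): A dh/dt = −0.00883 √h.
∫ h^(−1/2) dh = −(0.00883/A) ∫ dt, giving 2√h = 2√h₀ − (0.00883/A) t.
t = 2A(√h₀ − √h)/0.00883 = 2·2.22·(√2.90 − √1.57)/0.00883
  = 4.4400 × (1.7029 − 1.2530) / 0.00883 = 226.25 s.

226 s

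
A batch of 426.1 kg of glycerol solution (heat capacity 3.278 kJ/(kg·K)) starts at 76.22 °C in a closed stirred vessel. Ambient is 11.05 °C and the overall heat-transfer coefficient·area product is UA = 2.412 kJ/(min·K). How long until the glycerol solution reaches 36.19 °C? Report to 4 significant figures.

M c_p dT/dt = −UA(T − T_amb).
τ = M c_p/UA = 579.086 min; T_ss = T_amb = 11.0500 °C.
T(t) = T_ss + (T₀ − T_ss)e^(−t/τ); set T = 36.19:
t = −τ ln[(T − T_ss)/(T₀ − T_ss)] = −579.086 · ln(0.385760) = 551.602 min.

551.6 min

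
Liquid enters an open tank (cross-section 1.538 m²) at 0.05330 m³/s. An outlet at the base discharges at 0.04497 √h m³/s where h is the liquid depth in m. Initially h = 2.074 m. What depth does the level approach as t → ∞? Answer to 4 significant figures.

1.405 m

Level balance: A dh/dt = 0.05330 − 0.04497 √h. Setting dh/dt = 0:
Q_in = 0.04497 √h_ss ⇒ √h_ss = 0.05330/0.04497 = 1.18523.
h_ss = 1.18523² = 1.40478 m. (Since h₀ = 2.074 m > h_ss, the level will fall toward this value.)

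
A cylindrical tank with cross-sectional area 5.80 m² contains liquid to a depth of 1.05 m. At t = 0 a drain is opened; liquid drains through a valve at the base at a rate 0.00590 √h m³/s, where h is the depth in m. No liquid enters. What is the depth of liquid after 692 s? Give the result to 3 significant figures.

Unsteady balance on liquid volume: A dh/dt = −0.00590 √h.
∫ h^(−1/2) dh = −(0.00590/A) ∫ dt, giving 2√h = 2√h₀ − (0.00590/A) t.
√h = √1.05 − 0.00590·692/(2·5.80) = 1.0247 − 0.35197 = 0.67273.
h = 0.67273² = 0.45257 m.

0.453 m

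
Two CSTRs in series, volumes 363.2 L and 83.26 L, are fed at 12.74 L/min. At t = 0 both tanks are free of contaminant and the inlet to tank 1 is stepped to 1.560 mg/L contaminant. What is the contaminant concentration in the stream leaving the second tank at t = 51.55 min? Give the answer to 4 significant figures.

Species balance on tank i: dCᵢ/dt = (Cᵢ₋₁ − Cᵢ)/τᵢ with τᵢ = Vᵢ/Q.
τ₁ = 363.2/12.74 = 28.5086 min; τ₂ = 83.26/12.74 = 6.53532 min.
Tank 1: C₁ = C_in(1 − e^(−t/τ₁)). Tank 2 (τ₁ ≠ τ₂): C₂ = C_in[1 − (τ₁ e^(−t/τ₁) − τ₂ e^(−t/τ₂))/(τ₁ − τ₂)].
At t = 51.55: e^(−t/τ₁) = 0.163945, e^(−t/τ₂) = 0.000375255.
C₂ = 1.560·[1 − (28.5086·0.163945 − 6.53532·0.000375255)/(21.9733)] = 1.560·0.787406 = 1.22835 mg/L.

1.228 mg/L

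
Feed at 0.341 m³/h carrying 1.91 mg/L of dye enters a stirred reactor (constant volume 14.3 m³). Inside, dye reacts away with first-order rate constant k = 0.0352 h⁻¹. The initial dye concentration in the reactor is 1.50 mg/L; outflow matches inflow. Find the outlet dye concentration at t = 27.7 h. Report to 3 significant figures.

Species balance: V dC/dt = Q C_in − Q C − k V C.
This is linear with rate a = Q/V + k = 0.059046 h⁻¹.
C_ss = Q C_in/(Q + kV) = 0.77137 mg/L; C(t) = C_ss + (C₀ − C_ss) e^(−a t).
C(27.7) = 0.77137 + (0.72863)·e^(−0.059046·27.7) = 0.77137 + (0.72863)·0.19484 = 0.91333 mg/L.

0.913 mg/L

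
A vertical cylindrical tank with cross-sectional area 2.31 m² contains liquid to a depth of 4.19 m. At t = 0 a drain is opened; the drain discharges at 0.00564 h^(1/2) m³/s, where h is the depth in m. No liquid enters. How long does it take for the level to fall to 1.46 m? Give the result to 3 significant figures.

With no inflow, A dh/dt = −0.00564 √h.
∫ h^(−1/2) dh = −(0.00564/A) ∫ dt, giving 2√h = 2√h₀ − (0.00564/A) t.
t = 2A(√h₀ − √h)/0.00564 = 2·2.31·(√4.19 − √1.46)/0.00564
  = 4.6200 × (2.0469 − 1.2083) / 0.00564 = 686.97 s.

687 s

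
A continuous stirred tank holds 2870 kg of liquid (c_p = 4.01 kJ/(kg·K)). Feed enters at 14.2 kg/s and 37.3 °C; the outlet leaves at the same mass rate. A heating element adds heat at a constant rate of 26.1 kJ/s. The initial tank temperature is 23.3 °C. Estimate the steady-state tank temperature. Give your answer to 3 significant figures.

37.8 °C

Energy balance: M c_p dT/dt = ṁ c_p (T_in − T) + 26.1.
At steady state dT/dt = 0 ⇒ T_ss = T_in + Q̇/(ṁ c_p) = 37.3 + 26.1/(14.2·4.01) = 37.758 °C.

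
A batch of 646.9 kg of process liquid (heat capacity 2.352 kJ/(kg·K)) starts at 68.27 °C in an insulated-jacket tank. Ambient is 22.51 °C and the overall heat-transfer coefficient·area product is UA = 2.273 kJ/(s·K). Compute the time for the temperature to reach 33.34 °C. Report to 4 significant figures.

M c_p dT/dt = −UA(T − T_amb).
τ = M c_p/UA = 669.384 s; T_ss = T_amb = 22.5100 °C.
T(t) = T_ss + (T₀ − T_ss)e^(−t/τ); set T = 33.34:
t = −τ ln[(T − T_ss)/(T₀ − T_ss)] = −669.384 · ln(0.236670) = 964.642 s.

964.6 s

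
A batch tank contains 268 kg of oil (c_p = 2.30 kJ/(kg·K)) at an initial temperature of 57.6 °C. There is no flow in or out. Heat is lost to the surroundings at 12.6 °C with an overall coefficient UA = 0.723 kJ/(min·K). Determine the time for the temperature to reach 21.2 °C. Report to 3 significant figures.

1410 min

First-law balance (no shaft work): M c_p dT/dt = −UA(T − T_amb).
τ = M c_p/UA = 852.56 min; T_ss = T_amb = 12.600 °C.
T(t) = T_ss + (T₀ − T_ss)e^(−t/τ); set T = 21.2:
t = −τ ln[(T − T_ss)/(T₀ − T_ss)] = −852.56 · ln(0.19111) = 1410.9 min.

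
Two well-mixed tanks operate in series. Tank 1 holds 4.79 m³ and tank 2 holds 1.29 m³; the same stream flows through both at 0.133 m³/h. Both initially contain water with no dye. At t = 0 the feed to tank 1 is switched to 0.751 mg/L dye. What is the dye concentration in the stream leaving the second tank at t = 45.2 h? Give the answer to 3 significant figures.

0.461 mg/L

Species balance on tank i: dCᵢ/dt = (Cᵢ₋₁ − Cᵢ)/τᵢ with τᵢ = Vᵢ/Q.
τ₁ = 4.79/0.133 = 36.015 h; τ₂ = 1.29/0.133 = 9.6992 h.
Solving the cascade with C₁(0)=C₂(0)=0 gives C₂(t) = C_in[1 − (τ₁ e^(−t/τ₁) − τ₂ e^(−t/τ₂))/(τ₁ − τ₂)].
At t = 45.2: e^(−t/τ₁) = 0.28507, e^(−t/τ₂) = 0.0094650.
C₂ = 0.751·[1 − (36.015·0.28507 − 9.6992·0.0094650)/(26.316)] = 0.751·0.61335 = 0.46063 mg/L.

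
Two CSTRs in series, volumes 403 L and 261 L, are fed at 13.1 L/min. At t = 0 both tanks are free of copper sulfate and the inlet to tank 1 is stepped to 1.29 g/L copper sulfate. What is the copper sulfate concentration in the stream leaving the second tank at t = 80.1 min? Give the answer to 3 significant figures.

1.06 g/L

Time constants: τᵢ = Vᵢ/Q for each well-mixed tank.
τ₁ = 403/13.1 = 30.763 min; τ₂ = 261/13.1 = 19.924 min.
Solving the cascade with C₁(0)=C₂(0)=0 gives C₂(t) = C_in[1 − (τ₁ e^(−t/τ₁) − τ₂ e^(−t/τ₂))/(τ₁ − τ₂)].
At t = 80.1: e^(−t/τ₁) = 0.073996, e^(−t/τ₂) = 0.017947.
C₂ = 1.29·[1 − (30.763·0.073996 − 19.924·0.017947)/(10.840)] = 1.29·0.82298 = 1.0617 g/L.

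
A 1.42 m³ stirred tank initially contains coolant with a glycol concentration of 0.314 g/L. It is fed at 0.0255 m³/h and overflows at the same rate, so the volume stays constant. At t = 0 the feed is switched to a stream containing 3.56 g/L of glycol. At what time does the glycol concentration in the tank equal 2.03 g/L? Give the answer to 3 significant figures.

Accumulation = in − out for the solute gives V dC/dt = Q(C_in − C), so τ = V/Q = 55.686 h.
C(t) = C_in + (C₀ − C_in) e^(−t/τ). Set C = 2.03 and solve for t:
e^(−t/τ) = (C − C_in)/(C₀ − C_in) = (2.03 − 3.56)/(0.314 − 3.56) = 0.47135
t = −τ ln(…) = 55.686 × 0.75216 = 41.885 h.

41.9 h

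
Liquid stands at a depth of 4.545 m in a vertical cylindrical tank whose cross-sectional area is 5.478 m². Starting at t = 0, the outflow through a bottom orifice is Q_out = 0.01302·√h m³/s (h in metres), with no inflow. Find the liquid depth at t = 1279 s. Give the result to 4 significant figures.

0.3745 m

A dh/dt = −Q_out = −0.01302 √h.
Separate and integrate: 2(√h − √h₀) = −(0.01302/A) t.
√h = √4.545 − 0.01302·1279/(2·5.478) = 2.13190 − 1.51995 = 0.611950.
h = 0.611950² = 0.374483 m.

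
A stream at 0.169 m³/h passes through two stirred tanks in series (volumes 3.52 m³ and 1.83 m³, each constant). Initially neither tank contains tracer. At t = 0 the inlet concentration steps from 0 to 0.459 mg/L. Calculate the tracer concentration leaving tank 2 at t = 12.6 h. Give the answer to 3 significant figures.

Species balance on tank i: dCᵢ/dt = (Cᵢ₋₁ − Cᵢ)/τᵢ with τᵢ = Vᵢ/Q.
τ₁ = 3.52/0.169 = 20.828 h; τ₂ = 1.83/0.169 = 10.828 h.
Solving the cascade with C₁(0)=C₂(0)=0 gives C₂(t) = C_in[1 − (τ₁ e^(−t/τ₁) − τ₂ e^(−t/τ₂))/(τ₁ − τ₂)].
At t = 12.6: e^(−t/τ₁) = 0.54611, e^(−t/τ₂) = 0.31236.
C₂ = 0.459·[1 − (20.828·0.54611 − 10.828·0.31236)/(10.000)] = 0.459·0.20078 = 0.092159 mg/L.

0.0922 mg/L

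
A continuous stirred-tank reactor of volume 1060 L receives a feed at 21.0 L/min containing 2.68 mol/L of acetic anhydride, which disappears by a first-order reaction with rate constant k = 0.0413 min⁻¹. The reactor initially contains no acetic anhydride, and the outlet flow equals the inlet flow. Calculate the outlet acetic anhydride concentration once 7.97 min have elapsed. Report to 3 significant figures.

Species balance: V dC/dt = Q C_in − Q C − k V C.
This is linear with rate a = Q/V + k = 0.061111 min⁻¹.
C_ss = Q C_in/(Q + kV) = 0.86881 mol/L; C(t) = C_ss + (C₀ − C_ss) e^(−a t).
C(7.97) = 0.86881 + (-0.86881)·e^(−0.061111·7.97) = 0.86881 + (-0.86881)·0.61443 = 0.33499 mol/L.

0.335 mol/L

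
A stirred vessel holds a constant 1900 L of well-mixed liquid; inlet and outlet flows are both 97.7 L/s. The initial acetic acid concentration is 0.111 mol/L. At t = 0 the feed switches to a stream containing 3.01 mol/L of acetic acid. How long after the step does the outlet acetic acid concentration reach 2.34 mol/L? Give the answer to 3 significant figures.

28.5 s

Species balance: V dC/dt = Q(C_in − C) ⇒ τ = V/Q = 19.447 s.
C(t) = C_in + (C₀ − C_in) e^(−t/τ). Set C = 2.34 and solve for t:
e^(−t/τ) = (C − C_in)/(C₀ − C_in) = (2.34 − 3.01)/(0.111 − 3.01) = 0.23111
t = −τ ln(…) = 19.447 × 1.4648 = 28.487 s.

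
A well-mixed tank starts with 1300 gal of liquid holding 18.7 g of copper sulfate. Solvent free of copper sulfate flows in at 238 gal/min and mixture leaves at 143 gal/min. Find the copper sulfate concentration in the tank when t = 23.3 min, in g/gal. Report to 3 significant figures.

0.00119 g/gal

Total volume: dV/dt = Q_in − Q_out = 95.000 gal/min, so V(t) = 1300 + 95.000 t and V(23.3) = 3513.5 gal.
Species balance (pure solvent in): dm/dt = −Q_out · m/V(t).
dm/m = −Q_out dt/(V₀ + 95.000 t); integrating gives ln(m/m₀) = −(Q_out/(Q_in−Q_out)) ln(V/V₀).
m = m₀ (V₀/V)^(Q_out/(Q_in−Q_out)) = 18.7 × (1300/3513.5)^(1.5053) = 4.1867 g.
C = m/V = 4.1867/3513.5 = 0.0011916 g/gal.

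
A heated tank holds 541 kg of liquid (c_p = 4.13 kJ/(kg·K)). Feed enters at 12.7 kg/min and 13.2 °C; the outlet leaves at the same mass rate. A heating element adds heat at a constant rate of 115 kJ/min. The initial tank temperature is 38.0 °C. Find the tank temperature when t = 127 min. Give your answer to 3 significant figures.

16.5 °C

First-law balance (no shaft work): M c_p dT/dt = ṁ c_p (T_in − T) + 115.
τ = M/ṁ = 42.598 min; T_ss = T_in + Q̇/(ṁ c_p) = 13.2 + 115/(12.7·4.13) = 15.393 °C.
T approaches T_ss exponentially: T(t) = T_ss + (T₀ − T_ss) e^(−t/τ).
T(127) = 15.393 + (22.607)·e^(−127/42.598) = 15.393 + (22.607)·0.050725 = 16.539 °C.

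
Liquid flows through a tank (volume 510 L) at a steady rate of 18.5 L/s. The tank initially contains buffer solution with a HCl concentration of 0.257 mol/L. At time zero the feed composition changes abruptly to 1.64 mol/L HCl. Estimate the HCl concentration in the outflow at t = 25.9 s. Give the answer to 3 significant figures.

Transient balance on the dissolved component: V dC/dt = Q(C_in − C).
So dC/dt = (C_in − C)/τ with τ = V/Q = 510/18.5 = 27.568 s.
Integrating: C(t) = C_in + (C₀ − C_in) e^(−t/τ).
C(25.9) = 1.64 + (0.257 − 1.64)·e^(−25.9/27.568) = 1.64 + (-1.3830)·0.39082 = 1.0995 mol/L.

1.10 mol/L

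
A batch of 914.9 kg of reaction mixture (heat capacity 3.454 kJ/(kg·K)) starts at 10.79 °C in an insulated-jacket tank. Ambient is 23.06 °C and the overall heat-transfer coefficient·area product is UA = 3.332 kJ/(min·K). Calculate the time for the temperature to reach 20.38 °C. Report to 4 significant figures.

1443 min

M c_p dT/dt = −UA(T − T_amb).
τ = M c_p/UA = 948.399 min; T_ss = T_amb = 23.0600 °C.
T(t) = T_ss + (T₀ − T_ss)e^(−t/τ); set T = 20.38:
t = −τ ln[(T − T_ss)/(T₀ − T_ss)] = −948.399 · ln(0.218419) = 1442.84 min.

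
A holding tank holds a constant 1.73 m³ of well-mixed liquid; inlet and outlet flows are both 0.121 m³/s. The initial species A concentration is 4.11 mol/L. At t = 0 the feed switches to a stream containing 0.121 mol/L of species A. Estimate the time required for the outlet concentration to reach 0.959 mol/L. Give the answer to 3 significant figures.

22.3 s

Species balance: V dC/dt = Q(C_in − C) ⇒ τ = V/Q = 14.298 s.
C(t) = C_in + (C₀ − C_in) e^(−t/τ). Set C = 0.959 and solve for t:
e^(−t/τ) = (C − C_in)/(C₀ − C_in) = (0.959 − 0.121)/(4.11 − 0.121) = 0.21008
t = −τ ln(…) = 14.298 × 1.5603 = 22.308 s.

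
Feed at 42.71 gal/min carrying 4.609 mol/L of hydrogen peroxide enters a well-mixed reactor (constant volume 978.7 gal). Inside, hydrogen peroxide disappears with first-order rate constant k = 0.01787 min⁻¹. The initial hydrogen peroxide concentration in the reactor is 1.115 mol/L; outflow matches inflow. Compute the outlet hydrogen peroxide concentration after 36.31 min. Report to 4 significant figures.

3.039 mol/L

Species balance: V dC/dt = Q C_in − Q C − k V C.
This is linear with rate a = Q/V + k = 0.0615095 min⁻¹.
C_ss = Q C_in/(Q + kV) = 3.26997 mol/L; C(t) = C_ss + (C₀ − C_ss) e^(−a t).
C(36.31) = 3.26997 + (-2.15497)·e^(−0.0615095·36.31) = 3.26997 + (-2.15497)·0.107162 = 3.03904 mol/L.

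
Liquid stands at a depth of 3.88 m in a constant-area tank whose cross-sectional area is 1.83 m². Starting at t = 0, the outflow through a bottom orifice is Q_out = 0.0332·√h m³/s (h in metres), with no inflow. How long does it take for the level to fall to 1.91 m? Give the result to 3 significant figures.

Volume balance on the tank: A dh/dt = −0.0332 √h.
Separate and integrate: 2(√h − √h₀) = −(0.0332/A) t.
t = 2A(√h₀ − √h)/0.0332 = 2·1.83·(√3.88 − √1.91)/0.0332
  = 3.6600 × (1.9698 − 1.3820) / 0.0332 = 64.793 s.

64.8 s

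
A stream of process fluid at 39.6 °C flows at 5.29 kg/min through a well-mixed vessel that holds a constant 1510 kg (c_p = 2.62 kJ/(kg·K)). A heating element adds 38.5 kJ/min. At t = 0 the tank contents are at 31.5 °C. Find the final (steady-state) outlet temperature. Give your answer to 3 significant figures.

42.4 °C

Unsteady energy balance on the tank contents: M c_p dT/dt = ṁ c_p (T_in − T) + 38.5.
At steady state dT/dt = 0 ⇒ T_ss = T_in + Q̇/(ṁ c_p) = 39.6 + 38.5/(5.29·2.62) = 42.378 °C.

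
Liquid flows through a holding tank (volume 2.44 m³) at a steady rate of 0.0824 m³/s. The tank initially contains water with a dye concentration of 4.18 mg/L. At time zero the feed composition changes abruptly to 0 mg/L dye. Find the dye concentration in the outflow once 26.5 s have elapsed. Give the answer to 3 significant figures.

1.71 mg/L

Unsteady species balance (constant V, well mixed): V dC/dt = Q(C_in − C).
Rewrite as dC/dt + C/τ = C_in/τ, τ = V/Q = 29.612 s.
This is linear first-order; C(t) = C_in + (C₀ − C_in) e^(−t/τ).
C(26.5) = 0 + (4.18 − 0)·e^(−26.5/29.612) = 0 + (4.1800)·0.40864 = 1.7081 mg/L.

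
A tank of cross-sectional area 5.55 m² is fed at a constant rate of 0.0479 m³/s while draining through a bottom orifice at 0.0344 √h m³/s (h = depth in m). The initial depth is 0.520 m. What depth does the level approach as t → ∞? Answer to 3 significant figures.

1.94 m

Level balance: A dh/dt = 0.0479 − 0.0344 √h. Setting dh/dt = 0:
Q_in = 0.0344 √h_ss ⇒ √h_ss = 0.0479/0.0344 = 1.3924.
h_ss = 1.3924² = 1.9389 m. (Since h₀ = 0.520 m < h_ss, the level will rise toward this value.)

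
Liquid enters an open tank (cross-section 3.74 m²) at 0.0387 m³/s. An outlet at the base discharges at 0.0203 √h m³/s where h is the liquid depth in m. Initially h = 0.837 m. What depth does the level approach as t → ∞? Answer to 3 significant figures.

3.63 m

A dh/dt = Q_in − 0.0203 √h. Steady state requires inflow = outflow:
Q_in = 0.0203 √h_ss ⇒ √h_ss = 0.0387/0.0203 = 1.9064.
h_ss = 1.9064² = 3.6344 m. (Since h₀ = 0.837 m < h_ss, the level will rise toward this value.)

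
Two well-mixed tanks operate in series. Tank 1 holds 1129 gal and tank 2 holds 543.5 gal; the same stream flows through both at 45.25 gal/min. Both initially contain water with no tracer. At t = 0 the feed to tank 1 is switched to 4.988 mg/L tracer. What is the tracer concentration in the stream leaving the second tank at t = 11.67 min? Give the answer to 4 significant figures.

0.7154 mg/L

Time constants: τᵢ = Vᵢ/Q for each well-mixed tank.
τ₁ = 1129/45.25 = 24.9503 min; τ₂ = 543.5/45.25 = 12.0110 min.
Solving the cascade with C₁(0)=C₂(0)=0 gives C₂(t) = C_in[1 − (τ₁ e^(−t/τ₁) − τ₂ e^(−t/τ₂))/(τ₁ − τ₂)].
At t = 11.67: e^(−t/τ₁) = 0.626422, e^(−t/τ₂) = 0.378475.
C₂ = 4.988·[1 − (24.9503·0.626422 − 12.0110·0.378475)/(12.9392)] = 4.988·0.143416 = 0.715360 mg/L.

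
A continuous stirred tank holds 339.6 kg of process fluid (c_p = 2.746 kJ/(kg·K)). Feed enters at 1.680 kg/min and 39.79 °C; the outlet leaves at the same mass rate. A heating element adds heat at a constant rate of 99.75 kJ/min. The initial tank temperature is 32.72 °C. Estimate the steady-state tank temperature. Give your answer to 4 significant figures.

61.41 °C

M c_p dT/dt = ṁ c_p (T_in − T) + Q̇.
At steady state dT/dt = 0 ⇒ T_ss = T_in + Q̇/(ṁ c_p) = 39.79 + 99.75/(1.680·2.746) = 61.4124 °C.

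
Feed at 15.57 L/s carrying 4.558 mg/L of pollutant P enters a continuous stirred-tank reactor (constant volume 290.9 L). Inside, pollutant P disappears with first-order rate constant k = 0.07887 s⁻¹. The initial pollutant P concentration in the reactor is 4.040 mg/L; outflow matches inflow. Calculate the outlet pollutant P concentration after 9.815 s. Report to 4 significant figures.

V dC/dt = Q(C_in − C) − k V C.
This is linear with rate a = Q/V + k = 0.132394 s⁻¹.
C_ss = Q C_in/(Q + kV) = 1.84269 mg/L; C(t) = C_ss + (C₀ − C_ss) e^(−a t).
C(9.815) = 1.84269 + (2.19731)·e^(−0.132394·9.815) = 1.84269 + (2.19731)·0.272684 = 2.44186 mg/L.

2.442 mg/L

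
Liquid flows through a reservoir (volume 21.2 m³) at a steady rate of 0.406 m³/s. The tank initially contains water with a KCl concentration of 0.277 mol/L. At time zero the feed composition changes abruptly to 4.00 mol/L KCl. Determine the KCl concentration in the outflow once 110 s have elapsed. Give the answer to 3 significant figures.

Transient balance on the dissolved component: V dC/dt = Q(C_in − C).
Time constant τ = V/Q = 21.2/0.406 = 52.217 s.
C approaches C_in exponentially: C(t) = C_in + (C₀ − C_in) e^(−t/τ).
C(110) = 4.00 + (0.277 − 4.00)·e^(−110/52.217) = 4.00 + (-3.7230)·0.12165 = 3.5471 mol/L.

3.55 mol/L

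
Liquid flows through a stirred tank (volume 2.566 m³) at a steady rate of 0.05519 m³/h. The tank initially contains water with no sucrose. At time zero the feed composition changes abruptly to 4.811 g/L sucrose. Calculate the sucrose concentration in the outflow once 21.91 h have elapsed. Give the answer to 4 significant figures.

1.808 g/L

Accumulation = in − out for the solute gives V dC/dt = Q(C_in − C).
So dC/dt = (C_in − C)/τ with τ = V/Q = 2.566/0.05519 = 46.4939 h.
Solution: C(t) = C_in + (C₀ − C_in) e^(−t/τ).
C(21.91) = 4.811 + (0 − 4.811)·e^(−21.91/46.4939) = 4.811 + (-4.81100)·0.624225 = 1.80785 g/L.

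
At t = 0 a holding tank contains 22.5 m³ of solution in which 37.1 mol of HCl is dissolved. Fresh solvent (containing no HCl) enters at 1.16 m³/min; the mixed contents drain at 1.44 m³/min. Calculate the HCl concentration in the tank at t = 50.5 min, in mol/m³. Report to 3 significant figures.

Let m(t) be the amount of HCl. Volume: V(t) = V₀ + (Q_in − Q_out) t = 22.5 − 0.28000 t; V(50.5) = 8.3600 m³.
Species balance (pure solvent in): dm/dt = −Q_out · m/V(t).
dm/m = −Q_out dt/(V₀ − 0.28000 t); integrating gives ln(m/m₀) = −(Q_out/(Q_in−Q_out)) ln(V/V₀).
m = m₀ (V₀/V)^(Q_out/(Q_in−Q_out)) = 37.1 × (22.5/8.3600)^(-5.1429) = 0.22807 mol.
C = m/V = 0.22807/8.3600 = 0.027281 mol/m³.

0.0273 mol/m³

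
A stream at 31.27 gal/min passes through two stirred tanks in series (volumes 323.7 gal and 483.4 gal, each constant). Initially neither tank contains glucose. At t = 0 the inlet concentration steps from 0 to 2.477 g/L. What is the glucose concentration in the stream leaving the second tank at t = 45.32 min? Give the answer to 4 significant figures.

Species balance on tank i: dCᵢ/dt = (Cᵢ₋₁ − Cᵢ)/τᵢ with τᵢ = Vᵢ/Q.
τ₁ = 323.7/31.27 = 10.3518 min; τ₂ = 483.4/31.27 = 15.4589 min.
Tank 1: C₁ = C_in(1 − e^(−t/τ₁)). Tank 2 (τ₁ ≠ τ₂): C₂ = C_in[1 − (τ₁ e^(−t/τ₁) − τ₂ e^(−t/τ₂))/(τ₁ − τ₂)].
At t = 45.32: e^(−t/τ₁) = 0.0125505, e^(−t/τ₂) = 0.0533094.
C₂ = 2.477·[1 − (10.3518·0.0125505 − 15.4589·0.0533094)/(-5.10713)] = 2.477·0.864076 = 2.14032 g/L.

2.140 g/L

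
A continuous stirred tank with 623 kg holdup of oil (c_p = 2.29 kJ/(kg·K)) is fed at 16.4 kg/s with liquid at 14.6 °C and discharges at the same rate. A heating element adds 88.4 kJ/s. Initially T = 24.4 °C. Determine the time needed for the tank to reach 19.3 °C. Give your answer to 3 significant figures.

43.9 s

M c_p dT/dt = ṁ c_p (T_in − T) + Q̇.
τ = M/ṁ = 37.988 s; T_ss = T_in + Q̇/(ṁ c_p) = 16.954 °C.
T(t) = T_ss + (T₀ − T_ss) e^(−t/τ). Set T = 19.3:
e^(−t/τ) = (19.3 − 16.954)/(24.4 − 16.954) = 0.31509
t = −37.988 · ln(0.31509) = 43.873 s.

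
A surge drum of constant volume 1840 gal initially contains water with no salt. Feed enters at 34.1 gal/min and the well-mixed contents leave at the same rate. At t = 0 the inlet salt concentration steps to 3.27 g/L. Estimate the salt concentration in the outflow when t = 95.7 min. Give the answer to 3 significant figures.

Mass balance on the solute (V constant): V dC/dt = Q(C_in − C).
Rewrite as dC/dt + C/τ = C_in/τ, τ = V/Q = 53.959 min.
C approaches C_in exponentially: C(t) = C_in + (C₀ − C_in) e^(−t/τ).
C(95.7) = 3.27 + (0 − 3.27)·e^(−95.7/53.959) = 3.27 + (-3.2700)·0.16973 = 2.7150 g/L.

2.71 g/L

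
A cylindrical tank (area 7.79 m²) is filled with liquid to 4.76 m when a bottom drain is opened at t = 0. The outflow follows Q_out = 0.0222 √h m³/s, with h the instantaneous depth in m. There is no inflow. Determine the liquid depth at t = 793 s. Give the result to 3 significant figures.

1.11 m

With no inflow, A dh/dt = −0.0222 √h.
Separate and integrate: 2(√h − √h₀) = −(0.0222/A) t.
√h = √4.76 − 0.0222·793/(2·7.79) = 2.1817 − 1.1299 = 1.0518.
h = 1.0518² = 1.1063 m.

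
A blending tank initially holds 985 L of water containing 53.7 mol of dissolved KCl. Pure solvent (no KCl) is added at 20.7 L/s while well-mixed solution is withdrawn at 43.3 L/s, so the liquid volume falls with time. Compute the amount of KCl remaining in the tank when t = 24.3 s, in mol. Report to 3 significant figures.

11.3 mol

Let m(t) be the amount of KCl. Volume: V(t) = V₀ + (Q_in − Q_out) t = 985 − 22.600 t; V(24.3) = 435.82 L.
No KCl enters, so dm/dt = −Q_out · (m/V).
dm/m = −Q_out dt/(V₀ − 22.600 t); integrating gives ln(m/m₀) = −(Q_out/(Q_in−Q_out)) ln(V/V₀).
m = m₀ (V₀/V)^(Q_out/(Q_in−Q_out)) = 53.7 × (985/435.82)^(-1.9159) = 11.259 mol.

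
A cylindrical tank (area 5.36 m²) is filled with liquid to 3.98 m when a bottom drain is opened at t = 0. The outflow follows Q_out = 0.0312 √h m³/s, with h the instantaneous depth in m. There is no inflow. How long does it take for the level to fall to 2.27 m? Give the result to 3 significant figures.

With no inflow, A dh/dt = −0.0312 √h.
Separate and integrate: 2(√h − √h₀) = −(0.0312/A) t.
t = 2A(√h₀ − √h)/0.0312 = 2·5.36·(√3.98 − √2.27)/0.0312
  = 10.720 × (1.9950 − 1.5067) / 0.0312 = 167.79 s.

168 s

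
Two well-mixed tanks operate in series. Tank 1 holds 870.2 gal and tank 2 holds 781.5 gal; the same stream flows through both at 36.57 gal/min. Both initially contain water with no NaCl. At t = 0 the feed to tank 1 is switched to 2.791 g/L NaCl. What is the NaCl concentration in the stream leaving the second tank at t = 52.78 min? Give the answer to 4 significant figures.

Time constants: τᵢ = Vᵢ/Q for each well-mixed tank.
τ₁ = 870.2/36.57 = 23.7955 min; τ₂ = 781.5/36.57 = 21.3700 min.
Tank 1: C₁ = C_in(1 − e^(−t/τ₁)). Tank 2 (τ₁ ≠ τ₂): C₂ = C_in[1 − (τ₁ e^(−t/τ₁) − τ₂ e^(−t/τ₂))/(τ₁ − τ₂)].
At t = 52.78: e^(−t/τ₁) = 0.108819, e^(−t/τ₂) = 0.0846001.
C₂ = 2.791·[1 − (23.7955·0.108819 − 21.3700·0.0846001)/(2.42549)] = 2.791·0.677798 = 1.89174 g/L.

1.892 g/L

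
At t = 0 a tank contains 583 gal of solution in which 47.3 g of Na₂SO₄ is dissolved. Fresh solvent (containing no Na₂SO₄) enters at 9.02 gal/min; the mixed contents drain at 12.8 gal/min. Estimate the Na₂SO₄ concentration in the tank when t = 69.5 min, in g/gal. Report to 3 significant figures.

Total volume: dV/dt = Q_in − Q_out = -3.7800 gal/min, so V(t) = 583 − 3.7800 t and V(69.5) = 320.29 gal.
Solute balance: dm/dt = 0 − Q_out C = −Q_out m/V(t).
dm/m = −Q_out dt/(V₀ − 3.7800 t); integrating gives ln(m/m₀) = −(Q_out/(Q_in−Q_out)) ln(V/V₀).
m = m₀ (V₀/V)^(Q_out/(Q_in−Q_out)) = 47.3 × (583/320.29)^(-3.3862) = 6.2232 g.
C = m/V = 6.2232/320.29 = 0.019430 g/gal.

0.0194 g/gal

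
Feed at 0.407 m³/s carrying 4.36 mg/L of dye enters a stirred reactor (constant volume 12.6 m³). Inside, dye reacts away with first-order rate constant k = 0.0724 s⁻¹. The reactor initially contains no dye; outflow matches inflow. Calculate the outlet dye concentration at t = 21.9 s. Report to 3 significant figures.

V dC/dt = Q(C_in − C) − k V C.
dC/dt = (Q/V) C_in − (Q/V + k) C; effective rate a = Q/V + k = 0.032302 + 0.0724 = 0.10470 s⁻¹.
C_ss = Q C_in/(Q + kV) = 1.3451 mg/L; C(t) = C_ss + (C₀ − C_ss) e^(−a t).
C(21.9) = 1.3451 + (-1.3451)·e^(−0.10470·21.9) = 1.3451 + (-1.3451)·0.10097 = 1.2093 mg/L.

1.21 mg/L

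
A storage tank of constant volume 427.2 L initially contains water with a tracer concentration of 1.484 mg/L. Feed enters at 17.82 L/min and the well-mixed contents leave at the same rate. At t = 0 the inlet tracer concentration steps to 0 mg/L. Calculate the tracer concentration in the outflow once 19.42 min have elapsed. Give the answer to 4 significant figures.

0.6601 mg/L

Species balance on the tank: V dC/dt = Q(C_in − C).
So dC/dt = (C_in − C)/τ with τ = V/Q = 427.2/17.82 = 23.9731 min.
Integrating: C(t) = C_in + (C₀ − C_in) e^(−t/τ).
C(19.42) = 0 + (1.484 − 0)·e^(−19.42/23.9731) = 0 + (1.48400)·0.444824 = 0.660119 mg/L.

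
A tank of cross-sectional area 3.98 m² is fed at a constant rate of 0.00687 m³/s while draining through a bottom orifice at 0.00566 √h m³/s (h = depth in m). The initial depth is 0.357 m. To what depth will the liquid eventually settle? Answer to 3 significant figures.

1.47 m

Mass balance (ρ constant): A dh/dt = Q_in − 0.00566 √h. At steady state dh/dt = 0:
Q_in = 0.00566 √h_ss ⇒ √h_ss = 0.00687/0.00566 = 1.2138.
h_ss = 1.2138² = 1.4733 m. (Since h₀ = 0.357 m < h_ss, the level will rise toward this value.)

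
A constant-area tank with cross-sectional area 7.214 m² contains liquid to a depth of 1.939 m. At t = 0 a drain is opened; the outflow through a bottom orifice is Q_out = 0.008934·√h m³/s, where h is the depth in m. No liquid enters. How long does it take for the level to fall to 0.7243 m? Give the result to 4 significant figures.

A dh/dt = −Q_out = −0.008934 √h.
This is separable: 2 d(√h)/dt = −0.008934/A, so √h = √h₀ − (0.008934/(2A)) t.
t = 2A(√h₀ − √h)/0.008934 = 2·7.214·(√1.939 − √0.7243)/0.008934
  = 14.4280 × (1.39248 − 0.851058) / 0.008934 = 874.371 s.

874.4 s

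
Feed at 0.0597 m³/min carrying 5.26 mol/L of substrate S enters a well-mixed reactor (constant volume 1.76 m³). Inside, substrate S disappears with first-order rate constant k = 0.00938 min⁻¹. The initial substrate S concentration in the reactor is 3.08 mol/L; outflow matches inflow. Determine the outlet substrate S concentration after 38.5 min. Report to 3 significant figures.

3.92 mol/L

Accumulation = in − out − consumed: V dC/dt = Q C_in − Q C − k V C.
dC/dt = (Q/V) C_in − (Q/V + k) C; effective rate a = Q/V + k = 0.033920 + 0.00938 = 0.043300 min⁻¹.
C_ss = Q C_in/(Q + kV) = 4.1205 mol/L; C(t) = C_ss + (C₀ − C_ss) e^(−a t).
C(38.5) = 4.1205 + (-1.0405)·e^(−0.043300·38.5) = 4.1205 + (-1.0405)·0.18880 = 3.9241 mol/L.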